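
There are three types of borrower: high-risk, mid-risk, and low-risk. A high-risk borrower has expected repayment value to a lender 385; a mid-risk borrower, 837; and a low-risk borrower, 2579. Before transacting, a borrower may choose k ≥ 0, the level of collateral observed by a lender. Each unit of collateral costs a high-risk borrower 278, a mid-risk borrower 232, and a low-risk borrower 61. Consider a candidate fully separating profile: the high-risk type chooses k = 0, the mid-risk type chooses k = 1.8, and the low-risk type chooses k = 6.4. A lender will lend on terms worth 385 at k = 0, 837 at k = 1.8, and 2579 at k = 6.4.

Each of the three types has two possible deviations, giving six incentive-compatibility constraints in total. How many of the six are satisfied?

4

Mid-risk (own payoff 837 − 232×1.8 = 419.4): to k=0 gives 385 → no gain ✓; to k=6.4 gives 2579 − 232×6.4 = 1094.2 → profitable ✗.
Low-risk (own payoff 2579 − 61×6.4 = 2188.6): to k=0 gives 385 → no gain ✓; to k=1.8 gives 837 − 61×1.8 = 727.2 → no gain ✓.
High-risk (own payoff 385): to k=1.8 gives 837 − 278×1.8 = 336.6 → no gain ✓; to k=6.4 gives 2579 − 278×6.4 = 799.8 → profitable ✗.
4 of the 6 constraints hold; not an equilibrium.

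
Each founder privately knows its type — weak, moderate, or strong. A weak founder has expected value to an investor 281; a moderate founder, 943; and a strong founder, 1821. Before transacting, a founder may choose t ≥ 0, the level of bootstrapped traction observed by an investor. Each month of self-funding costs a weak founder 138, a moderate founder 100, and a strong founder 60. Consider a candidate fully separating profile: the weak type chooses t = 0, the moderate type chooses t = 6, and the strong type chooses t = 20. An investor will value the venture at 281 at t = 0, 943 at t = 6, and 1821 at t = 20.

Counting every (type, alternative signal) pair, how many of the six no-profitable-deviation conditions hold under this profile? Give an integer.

6

Weak (own payoff 281): to t=6 gives 943 − 138×6 = 115 → no gain ✓; to t=20 gives 1821 − 138×20 = -939 → no gain ✓.
Moderate (own payoff 943 − 100×6 = 343): to t=0 gives 281 → no gain ✓; to t=20 gives 1821 − 100×20 = -179 → no gain ✓.
Strong (own payoff 1821 − 60×20 = 621): to t=0 gives 281 → no gain ✓; to t=6 gives 943 − 60×6 = 583 → no gain ✓.
6 of the 6 constraints hold; this profile is a separating equilibrium.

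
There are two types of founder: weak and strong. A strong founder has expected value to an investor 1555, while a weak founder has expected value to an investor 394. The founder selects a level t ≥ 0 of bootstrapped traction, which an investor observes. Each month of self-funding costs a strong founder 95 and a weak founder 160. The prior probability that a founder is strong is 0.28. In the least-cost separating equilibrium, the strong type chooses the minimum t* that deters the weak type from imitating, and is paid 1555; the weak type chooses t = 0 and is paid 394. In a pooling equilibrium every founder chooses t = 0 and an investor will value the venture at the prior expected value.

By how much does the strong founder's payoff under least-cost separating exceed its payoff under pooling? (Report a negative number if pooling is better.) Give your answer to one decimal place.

Least-cost separating signal: t* solves 394 = 1555 − 160·t*, so t* = (1555 − 394)/160 ≈ 7.2563.
Strong type's separating payoff: 1555 − 95 × t* = 1555 − 95 × (1555 − 394)/160 = 1555 − 110295/160 ≈ 865.656.
Pooling payoff: 0.28 × 1555 + 0.72 × 394 = 719.08.
Difference: 865.656 − 719.08 = 146.576, i.e. 146.6 to one decimal place.
The strong type prefers to separate.

146.6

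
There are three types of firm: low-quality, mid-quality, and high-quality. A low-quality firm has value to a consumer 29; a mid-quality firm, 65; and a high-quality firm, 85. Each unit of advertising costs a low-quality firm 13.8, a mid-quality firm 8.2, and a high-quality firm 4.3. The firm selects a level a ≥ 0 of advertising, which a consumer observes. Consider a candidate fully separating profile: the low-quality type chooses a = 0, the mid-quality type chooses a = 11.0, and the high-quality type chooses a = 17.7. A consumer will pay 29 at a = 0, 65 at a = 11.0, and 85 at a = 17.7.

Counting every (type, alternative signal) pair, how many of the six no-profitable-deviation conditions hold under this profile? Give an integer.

3

Low-quality (own payoff 29): to a=11.0 gives 65 − 13.8×11.0 = -86.8 → no gain ✓; to a=17.7 gives 85 − 13.8×17.7 = -159.26 → no gain ✓.
Mid-quality (own payoff 65 − 8.2×11.0 = -25.2): to a=0 gives 29 → profitable ✗; to a=17.7 gives 85 − 8.2×17.7 = -60.14 → no gain ✓.
High-quality (own payoff 85 − 4.3×17.7 = 8.89): to a=0 gives 29 → profitable ✗; to a=11.0 gives 65 − 4.3×11.0 = 17.7 → profitable ✗.
3 of the 6 constraints hold; not an equilibrium.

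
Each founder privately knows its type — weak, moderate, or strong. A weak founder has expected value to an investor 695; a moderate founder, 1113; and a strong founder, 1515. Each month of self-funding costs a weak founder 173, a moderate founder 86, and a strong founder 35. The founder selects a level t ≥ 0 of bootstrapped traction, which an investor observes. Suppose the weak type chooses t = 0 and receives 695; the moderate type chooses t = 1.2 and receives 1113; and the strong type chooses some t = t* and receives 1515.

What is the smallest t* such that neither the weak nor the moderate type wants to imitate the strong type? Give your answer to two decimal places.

Moderate type (on-path payoff 1113 − 86×1.2 = 1009.8) won't mimic when 1009.8 ≥ 1515 − 86·t*, i.e. t* ≥ 5.87.
Weak type (on-path payoff 695) won't mimic when 695 ≥ 1515 − 173·t*, i.e. t* ≥ 4.74.
Both must hold, so t* = max(4.74, 5.87) = 5.87. The moderate type's constraint binds.

5.87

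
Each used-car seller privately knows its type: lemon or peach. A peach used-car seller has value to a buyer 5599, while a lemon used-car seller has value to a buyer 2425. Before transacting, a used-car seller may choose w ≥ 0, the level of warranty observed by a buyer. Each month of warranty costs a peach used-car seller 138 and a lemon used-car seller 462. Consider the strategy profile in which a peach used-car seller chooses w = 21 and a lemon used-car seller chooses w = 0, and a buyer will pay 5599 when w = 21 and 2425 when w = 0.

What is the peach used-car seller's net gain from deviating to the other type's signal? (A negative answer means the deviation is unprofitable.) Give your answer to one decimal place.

Playing w = 21 the peach used-car seller receives 5599 − 138 × 21 = 2701.
Deviating to w = 0 yields 2425 instead.
Gain from deviating: 2425 − 2701 = -276.0.
The gain is negative, so the peach type's incentive-compatibility constraint is satisfied.

-276.0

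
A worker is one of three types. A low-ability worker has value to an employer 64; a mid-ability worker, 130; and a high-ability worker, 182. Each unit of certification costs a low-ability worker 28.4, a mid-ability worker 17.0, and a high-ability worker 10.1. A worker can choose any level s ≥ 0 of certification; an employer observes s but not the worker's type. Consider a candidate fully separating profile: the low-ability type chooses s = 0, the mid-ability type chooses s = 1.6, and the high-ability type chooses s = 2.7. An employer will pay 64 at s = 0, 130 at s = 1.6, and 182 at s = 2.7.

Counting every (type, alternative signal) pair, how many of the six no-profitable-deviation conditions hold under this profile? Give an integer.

Mid-ability (own payoff 130 − 17.0×1.6 = 102.8): to s=0 gives 64 → no gain ✓; to s=2.7 gives 182 − 17.0×2.7 = 136.1 → profitable ✗.
High-ability (own payoff 182 − 10.1×2.7 = 154.73): to s=0 gives 64 → no gain ✓; to s=1.6 gives 130 − 10.1×1.6 = 113.84 → no gain ✓.
Low-ability (own payoff 64): to s=1.6 gives 130 − 28.4×1.6 = 84.56 → profitable ✗; to s=2.7 gives 182 − 28.4×2.7 = 105.32 → profitable ✗.
3 of the 6 constraints hold; not an equilibrium.

3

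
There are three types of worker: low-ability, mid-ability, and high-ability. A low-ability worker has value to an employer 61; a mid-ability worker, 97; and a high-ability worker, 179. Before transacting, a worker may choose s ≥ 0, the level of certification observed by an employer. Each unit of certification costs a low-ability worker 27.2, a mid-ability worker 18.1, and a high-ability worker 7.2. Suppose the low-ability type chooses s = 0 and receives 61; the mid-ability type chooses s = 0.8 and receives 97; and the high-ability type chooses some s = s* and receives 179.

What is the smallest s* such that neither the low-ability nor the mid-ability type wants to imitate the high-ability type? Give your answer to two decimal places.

Low-ability type (on-path payoff 61) won't mimic when 61 ≥ 179 − 27.2·s*, i.e. s* ≥ 4.34.
Mid-ability type (on-path payoff 97 − 18.1×0.8 = 82.52) won't mimic when 82.52 ≥ 179 − 18.1·s*, i.e. s* ≥ 5.33.
Both must hold, so s* = max(4.34, 5.33) = 5.33. The mid-ability type's constraint binds.

5.33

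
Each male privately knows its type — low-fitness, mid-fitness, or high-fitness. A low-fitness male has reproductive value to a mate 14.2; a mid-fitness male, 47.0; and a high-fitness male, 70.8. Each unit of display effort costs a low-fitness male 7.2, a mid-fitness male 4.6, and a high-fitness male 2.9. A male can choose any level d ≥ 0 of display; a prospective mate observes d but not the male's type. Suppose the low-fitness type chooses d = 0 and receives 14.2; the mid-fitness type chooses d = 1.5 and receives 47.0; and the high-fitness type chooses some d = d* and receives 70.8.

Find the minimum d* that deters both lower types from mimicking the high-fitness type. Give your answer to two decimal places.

7.86

Mid-fitness type (on-path payoff 47.0 − 4.6×1.5 = 40.1) won't mimic when 40.1 ≥ 70.8 − 4.6·d*, i.e. d* ≥ 6.67.
Low-fitness type (on-path payoff 14.2) won't mimic when 14.2 ≥ 70.8 − 7.2·d*, i.e. d* ≥ 7.86.
Both must hold, so d* = max(7.86, 6.67) = 7.86. The low-fitness type's constraint binds.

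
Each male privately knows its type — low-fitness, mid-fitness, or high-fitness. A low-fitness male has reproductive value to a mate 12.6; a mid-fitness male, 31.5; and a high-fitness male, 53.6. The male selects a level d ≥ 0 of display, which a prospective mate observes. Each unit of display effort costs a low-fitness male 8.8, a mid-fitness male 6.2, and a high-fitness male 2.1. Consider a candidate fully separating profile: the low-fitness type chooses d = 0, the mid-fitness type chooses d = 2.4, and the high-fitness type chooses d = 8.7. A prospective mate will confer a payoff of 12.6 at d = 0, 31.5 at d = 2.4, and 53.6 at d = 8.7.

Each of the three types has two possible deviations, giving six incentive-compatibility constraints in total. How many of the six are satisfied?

Low-fitness (own payoff 12.6): to d=2.4 gives 31.5 − 8.8×2.4 = 10.38 → no gain ✓; to d=8.7 gives 53.6 − 8.8×8.7 = -22.96 → no gain ✓.
Mid-fitness (own payoff 31.5 − 6.2×2.4 = 16.62): to d=0 gives 12.6 → no gain ✓; to d=8.7 gives 53.6 − 6.2×8.7 = -0.34 → no gain ✓.
High-fitness (own payoff 53.6 − 2.1×8.7 = 35.33): to d=0 gives 12.6 → no gain ✓; to d=2.4 gives 31.5 − 2.1×2.4 = 26.46 → no gain ✓.
6 of the 6 constraints hold; this profile is a separating equilibrium.

6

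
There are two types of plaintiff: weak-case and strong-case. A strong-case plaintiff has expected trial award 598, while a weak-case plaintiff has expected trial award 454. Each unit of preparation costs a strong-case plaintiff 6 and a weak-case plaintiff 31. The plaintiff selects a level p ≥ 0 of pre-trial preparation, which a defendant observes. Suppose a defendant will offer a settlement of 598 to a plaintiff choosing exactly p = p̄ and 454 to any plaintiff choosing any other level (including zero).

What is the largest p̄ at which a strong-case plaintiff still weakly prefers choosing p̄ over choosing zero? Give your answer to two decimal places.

24.00

Choosing p̄ yields the strong-case type 598 − 6·p̄; choosing zero yields 454.
The strong-case type is indifferent at 598 − 6·p̄ = 454, i.e. p̄ = (598 − 454) / 6 = 24.00.
For any p̄ above 24.00 the strong-case type would rather pool at zero, so separation collapses.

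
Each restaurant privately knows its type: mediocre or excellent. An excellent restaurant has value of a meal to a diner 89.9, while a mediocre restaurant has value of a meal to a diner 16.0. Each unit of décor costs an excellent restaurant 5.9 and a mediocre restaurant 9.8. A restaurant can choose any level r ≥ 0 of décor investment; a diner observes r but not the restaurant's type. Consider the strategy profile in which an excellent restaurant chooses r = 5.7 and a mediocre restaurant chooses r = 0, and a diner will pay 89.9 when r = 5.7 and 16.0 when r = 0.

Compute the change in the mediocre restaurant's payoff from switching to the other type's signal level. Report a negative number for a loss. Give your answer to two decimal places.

Playing r = 0 the mediocre restaurant receives 16.0.
Deviating to r = 5.7 brings payment 89.9 at cost 9.8 × 5.7 = 55.86, netting 34.04.
Gain from deviating: 34.04 − 16.0 = 18.04.
The gain is positive, so the mediocre type's incentive-compatibility constraint is violated — this profile is not a separating equilibrium.

18.04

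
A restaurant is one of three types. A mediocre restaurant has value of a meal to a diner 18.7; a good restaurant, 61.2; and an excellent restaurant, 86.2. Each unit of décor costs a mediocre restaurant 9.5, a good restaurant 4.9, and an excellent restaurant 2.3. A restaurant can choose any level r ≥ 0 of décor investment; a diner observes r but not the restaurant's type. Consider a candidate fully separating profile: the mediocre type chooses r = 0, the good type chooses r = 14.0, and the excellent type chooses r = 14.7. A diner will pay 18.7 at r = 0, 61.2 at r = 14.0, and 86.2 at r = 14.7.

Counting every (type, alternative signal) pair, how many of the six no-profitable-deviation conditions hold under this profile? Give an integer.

Excellent (own payoff 86.2 − 2.3×14.7 = 52.39): to r=0 gives 18.7 → no gain ✓; to r=14.0 gives 61.2 − 2.3×14.0 = 29 → no gain ✓.
Good (own payoff 61.2 − 4.9×14.0 = -7.4): to r=0 gives 18.7 → profitable ✗; to r=14.7 gives 86.2 − 4.9×14.7 = 14.17 → profitable ✗.
Mediocre (own payoff 18.7): to r=14.0 gives 61.2 − 9.5×14.0 = -71.8 → no gain ✓; to r=14.7 gives 86.2 − 9.5×14.7 = -53.45 → no gain ✓.
4 of the 6 constraints hold; not an equilibrium.

4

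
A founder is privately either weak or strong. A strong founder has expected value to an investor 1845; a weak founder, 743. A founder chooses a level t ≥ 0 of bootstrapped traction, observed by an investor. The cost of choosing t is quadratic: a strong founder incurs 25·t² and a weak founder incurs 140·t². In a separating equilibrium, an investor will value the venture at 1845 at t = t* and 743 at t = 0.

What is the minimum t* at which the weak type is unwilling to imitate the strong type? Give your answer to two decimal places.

The weak type at t = 0 receives 743; imitating at t* yields 1845 − 140·t*².
Indifference: 743 = 1845 − 140·t*², so t*² = (1845 − 743) / 140 ≈ 7.8714.
t* = √7.8714 ≈ 2.81.

2.81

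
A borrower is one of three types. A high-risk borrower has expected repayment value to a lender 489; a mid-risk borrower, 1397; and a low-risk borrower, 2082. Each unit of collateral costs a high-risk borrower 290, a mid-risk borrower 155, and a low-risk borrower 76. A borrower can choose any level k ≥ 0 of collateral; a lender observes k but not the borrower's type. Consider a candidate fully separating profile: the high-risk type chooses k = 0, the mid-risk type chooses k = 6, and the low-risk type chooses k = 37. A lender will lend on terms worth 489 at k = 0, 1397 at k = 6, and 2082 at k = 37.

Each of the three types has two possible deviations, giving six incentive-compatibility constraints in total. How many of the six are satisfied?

High-risk (own payoff 489): to k=6 gives 1397 − 290×6 = -343 → no gain ✓; to k=37 gives 2082 − 290×37 = -8648 → no gain ✓.
Low-risk (own payoff 2082 − 76×37 = -730): to k=0 gives 489 → profitable ✗; to k=6 gives 1397 − 76×6 = 941 → profitable ✗.
Mid-risk (own payoff 1397 − 155×6 = 467): to k=0 gives 489 → profitable ✗; to k=37 gives 2082 − 155×37 = -3653 → no gain ✓.
3 of the 6 constraints hold; not an equilibrium.

3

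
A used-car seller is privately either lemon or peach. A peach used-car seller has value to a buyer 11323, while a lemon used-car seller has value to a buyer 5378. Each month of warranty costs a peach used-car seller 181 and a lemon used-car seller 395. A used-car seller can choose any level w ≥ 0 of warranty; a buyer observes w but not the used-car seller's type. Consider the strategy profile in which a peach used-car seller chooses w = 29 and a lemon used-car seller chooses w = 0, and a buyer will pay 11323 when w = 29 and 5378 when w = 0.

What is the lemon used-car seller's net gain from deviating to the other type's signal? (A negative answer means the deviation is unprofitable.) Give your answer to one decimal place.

-5510.0

Playing w = 0 the lemon used-car seller receives 5378.
Deviating to w = 29 brings payment 11323 at cost 395 × 29 = 11455, netting -132.
Gain from deviating: -132 − 5378 = -5510.0.
The gain is negative, so the lemon type's incentive-compatibility constraint is satisfied.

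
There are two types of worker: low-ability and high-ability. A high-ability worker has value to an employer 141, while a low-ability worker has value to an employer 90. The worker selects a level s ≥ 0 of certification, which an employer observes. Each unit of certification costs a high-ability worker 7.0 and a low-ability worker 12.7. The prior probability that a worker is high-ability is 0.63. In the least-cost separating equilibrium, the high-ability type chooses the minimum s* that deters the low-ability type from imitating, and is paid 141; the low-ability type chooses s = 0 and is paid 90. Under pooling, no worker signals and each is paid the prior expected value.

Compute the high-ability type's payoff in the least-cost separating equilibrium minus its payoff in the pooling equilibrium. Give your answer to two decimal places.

Least-cost separating signal: s* solves 90 = 141 − 12.7·s*, so s* = (141 − 90)/12.7 ≈ 4.0157.
High-ability type's separating payoff: 141 − 7.0 × s* = 141 − 7.0 × (141 − 90)/12.7 = 141 − 357/12.7 ≈ 112.8898.
Pooling payoff: 0.63 × 141 + 0.37 × 90 = 122.13.
Difference: 112.8898 − 122.13 = -9.2402, i.e. -9.24 to two decimal places.
The high-ability type would prefer the pooling outcome.

-9.24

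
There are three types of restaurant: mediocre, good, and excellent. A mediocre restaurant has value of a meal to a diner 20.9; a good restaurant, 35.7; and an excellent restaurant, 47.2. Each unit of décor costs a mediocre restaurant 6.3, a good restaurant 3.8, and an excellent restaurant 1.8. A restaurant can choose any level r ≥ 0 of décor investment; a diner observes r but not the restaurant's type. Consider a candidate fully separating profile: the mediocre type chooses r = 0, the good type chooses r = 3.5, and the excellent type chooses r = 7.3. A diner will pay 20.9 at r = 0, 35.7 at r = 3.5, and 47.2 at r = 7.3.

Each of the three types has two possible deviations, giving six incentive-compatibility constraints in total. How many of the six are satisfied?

Good (own payoff 35.7 − 3.8×3.5 = 22.4): to r=0 gives 20.9 → no gain ✓; to r=7.3 gives 47.2 − 3.8×7.3 = 19.46 → no gain ✓.
Mediocre (own payoff 20.9): to r=3.5 gives 35.7 − 6.3×3.5 = 13.65 → no gain ✓; to r=7.3 gives 47.2 − 6.3×7.3 = 1.21 → no gain ✓.
Excellent (own payoff 47.2 − 1.8×7.3 = 34.06): to r=0 gives 20.9 → no gain ✓; to r=3.5 gives 35.7 − 1.8×3.5 = 29.4 → no gain ✓.
6 of the 6 constraints hold; this profile is a separating equilibrium.

6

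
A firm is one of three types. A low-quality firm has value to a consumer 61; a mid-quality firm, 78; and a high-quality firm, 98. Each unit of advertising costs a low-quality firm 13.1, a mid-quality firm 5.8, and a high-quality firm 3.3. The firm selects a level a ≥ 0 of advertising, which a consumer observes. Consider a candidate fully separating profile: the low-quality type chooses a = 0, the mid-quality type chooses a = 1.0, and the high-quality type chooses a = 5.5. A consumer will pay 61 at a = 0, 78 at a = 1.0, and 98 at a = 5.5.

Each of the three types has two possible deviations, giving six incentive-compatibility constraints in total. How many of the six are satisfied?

5

Mid-quality (own payoff 78 − 5.8×1.0 = 72.2): to a=0 gives 61 → no gain ✓; to a=5.5 gives 98 − 5.8×5.5 = 66.1 → no gain ✓.
Low-quality (own payoff 61): to a=1.0 gives 78 − 13.1×1.0 = 64.9 → profitable ✗; to a=5.5 gives 98 − 13.1×5.5 = 25.95 → no gain ✓.
High-quality (own payoff 98 − 3.3×5.5 = 79.85): to a=0 gives 61 → no gain ✓; to a=1.0 gives 78 − 3.3×1.0 = 74.7 → no gain ✓.
5 of the 6 constraints hold; not an equilibrium.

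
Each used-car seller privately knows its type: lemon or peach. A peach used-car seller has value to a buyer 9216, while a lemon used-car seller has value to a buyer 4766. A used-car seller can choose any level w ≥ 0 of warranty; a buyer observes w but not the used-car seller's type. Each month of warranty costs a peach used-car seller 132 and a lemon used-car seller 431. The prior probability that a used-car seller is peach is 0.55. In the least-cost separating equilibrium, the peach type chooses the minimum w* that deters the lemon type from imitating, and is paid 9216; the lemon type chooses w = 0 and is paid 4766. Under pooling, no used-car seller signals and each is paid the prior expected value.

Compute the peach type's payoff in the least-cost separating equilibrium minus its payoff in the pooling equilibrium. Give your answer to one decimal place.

Least-cost separating signal: w* solves 4766 = 9216 − 431·w*, so w* = (9216 − 4766)/431 ≈ 10.3248.
Peach type's separating payoff: 9216 − 132 × w* = 9216 − 132 × (9216 − 4766)/431 = 9216 − 587400/431 ≈ 7853.123.
Pooling payoff: 0.55 × 9216 + 0.45 × 4766 = 7213.5.
Difference: 7853.123 − 7213.5 = 639.623, i.e. 639.6 to one decimal place.
The peach type prefers to separate.

639.6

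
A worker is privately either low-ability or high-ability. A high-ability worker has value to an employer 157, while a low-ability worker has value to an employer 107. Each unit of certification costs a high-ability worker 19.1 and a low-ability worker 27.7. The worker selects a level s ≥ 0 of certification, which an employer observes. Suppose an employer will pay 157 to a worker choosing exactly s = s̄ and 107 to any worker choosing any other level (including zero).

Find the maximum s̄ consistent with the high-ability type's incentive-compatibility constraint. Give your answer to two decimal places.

2.62

Choosing s̄ yields the high-ability type 157 − 19.1·s̄; choosing zero yields 107.
The high-ability type is indifferent at 157 − 19.1·s̄ = 107, i.e. s̄ = (157 − 107) / 19.1 ≈ 2.62.
For any s̄ above 2.62 the high-ability type would rather pool at zero, so separation collapses.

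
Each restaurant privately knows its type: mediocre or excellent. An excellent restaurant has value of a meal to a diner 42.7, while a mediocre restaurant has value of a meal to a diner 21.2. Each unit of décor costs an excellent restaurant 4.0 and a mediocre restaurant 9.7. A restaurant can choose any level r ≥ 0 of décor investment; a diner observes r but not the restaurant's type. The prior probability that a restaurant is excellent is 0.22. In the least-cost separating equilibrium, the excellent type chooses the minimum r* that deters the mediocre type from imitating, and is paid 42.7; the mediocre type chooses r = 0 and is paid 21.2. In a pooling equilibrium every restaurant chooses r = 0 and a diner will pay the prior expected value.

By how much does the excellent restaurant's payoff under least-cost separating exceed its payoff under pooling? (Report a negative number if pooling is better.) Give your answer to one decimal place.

Least-cost separating signal: r* solves 21.2 = 42.7 − 9.7·r*, so r* = (42.7 − 21.2)/9.7 ≈ 2.2165.
Excellent type's separating payoff: 42.7 − 4.0 × r* = 42.7 − 4.0 × (42.7 − 21.2)/9.7 = 42.7 − 86/9.7 ≈ 33.834.
Pooling payoff: 0.22 × 42.7 + 0.78 × 21.2 = 25.93.
Difference: 33.834 − 25.93 = 7.904, i.e. 7.9 to one decimal place.
The excellent type prefers to separate.

7.9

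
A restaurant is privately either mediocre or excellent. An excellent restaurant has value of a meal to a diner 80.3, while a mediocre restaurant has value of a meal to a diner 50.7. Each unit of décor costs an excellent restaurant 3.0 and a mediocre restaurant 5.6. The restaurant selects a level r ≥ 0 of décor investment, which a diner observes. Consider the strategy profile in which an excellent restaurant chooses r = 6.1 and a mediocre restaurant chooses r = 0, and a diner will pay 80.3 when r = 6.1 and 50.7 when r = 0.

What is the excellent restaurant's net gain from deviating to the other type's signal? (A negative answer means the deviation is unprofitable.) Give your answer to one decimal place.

Playing r = 6.1 the excellent restaurant receives 80.3 − 3.0 × 6.1 = 62.
Deviating to r = 0 yields 50.7 instead.
Gain from deviating: 50.7 − 62 = -11.3.
The gain is negative, so the excellent type's incentive-compatibility constraint is satisfied.

-11.3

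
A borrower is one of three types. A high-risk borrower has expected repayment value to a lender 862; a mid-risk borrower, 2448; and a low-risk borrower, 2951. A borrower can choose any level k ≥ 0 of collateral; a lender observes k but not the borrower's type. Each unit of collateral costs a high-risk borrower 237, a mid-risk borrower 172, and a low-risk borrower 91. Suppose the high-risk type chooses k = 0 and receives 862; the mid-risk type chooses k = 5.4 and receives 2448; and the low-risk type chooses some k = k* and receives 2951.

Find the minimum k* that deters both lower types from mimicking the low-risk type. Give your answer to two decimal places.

8.81

Mid-risk type (on-path payoff 2448 − 172×5.4 = 1519.2) won't mimic when 1519.2 ≥ 2951 − 172·k*, i.e. k* ≥ 8.32.
High-risk type (on-path payoff 862) won't mimic when 862 ≥ 2951 − 237·k*, i.e. k* ≥ 8.81.
Both must hold, so k* = max(8.81, 8.32) = 8.81. The high-risk type's constraint binds.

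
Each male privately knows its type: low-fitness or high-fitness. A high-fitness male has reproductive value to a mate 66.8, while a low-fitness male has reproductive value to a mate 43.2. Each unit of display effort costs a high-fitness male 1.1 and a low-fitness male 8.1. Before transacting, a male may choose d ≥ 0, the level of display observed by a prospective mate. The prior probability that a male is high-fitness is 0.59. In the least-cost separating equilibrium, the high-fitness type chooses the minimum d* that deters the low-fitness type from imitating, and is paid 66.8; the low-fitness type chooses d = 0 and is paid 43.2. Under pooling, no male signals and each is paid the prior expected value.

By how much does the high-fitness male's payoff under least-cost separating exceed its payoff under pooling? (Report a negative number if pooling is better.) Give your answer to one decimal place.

Least-cost separating signal: d* solves 43.2 = 66.8 − 8.1·d*, so d* = (66.8 − 43.2)/8.1 ≈ 2.9136.
High-fitness type's separating payoff: 66.8 − 1.1 × d* = 66.8 − 1.1 × (66.8 − 43.2)/8.1 = 66.8 − 25.96/8.1 ≈ 63.595.
Pooling payoff: 0.59 × 66.8 + 0.41 × 43.2 = 57.124.
Difference: 63.595 − 57.124 = 6.471, i.e. 6.5 to one decimal place.
The high-fitness type prefers to separate.

6.5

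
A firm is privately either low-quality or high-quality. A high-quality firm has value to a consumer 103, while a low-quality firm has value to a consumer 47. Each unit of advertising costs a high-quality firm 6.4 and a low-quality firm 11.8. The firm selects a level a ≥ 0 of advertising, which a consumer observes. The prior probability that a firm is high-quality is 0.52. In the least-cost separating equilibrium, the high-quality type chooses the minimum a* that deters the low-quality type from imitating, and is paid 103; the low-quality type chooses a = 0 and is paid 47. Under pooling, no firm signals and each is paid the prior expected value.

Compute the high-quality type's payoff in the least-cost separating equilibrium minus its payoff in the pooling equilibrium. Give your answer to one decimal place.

Least-cost separating signal: a* solves 47 = 103 − 11.8·a*, so a* = (103 − 47)/11.8 ≈ 4.7458.
High-quality type's separating payoff: 103 − 6.4 × a* = 103 − 6.4 × (103 − 47)/11.8 = 103 − 358.4/11.8 ≈ 72.627.
Pooling payoff: 0.52 × 103 + 0.48 × 47 = 76.12.
Difference: 72.627 − 76.12 = -3.493, i.e. -3.5 to one decimal place.
The high-quality type would prefer the pooling outcome.

-3.5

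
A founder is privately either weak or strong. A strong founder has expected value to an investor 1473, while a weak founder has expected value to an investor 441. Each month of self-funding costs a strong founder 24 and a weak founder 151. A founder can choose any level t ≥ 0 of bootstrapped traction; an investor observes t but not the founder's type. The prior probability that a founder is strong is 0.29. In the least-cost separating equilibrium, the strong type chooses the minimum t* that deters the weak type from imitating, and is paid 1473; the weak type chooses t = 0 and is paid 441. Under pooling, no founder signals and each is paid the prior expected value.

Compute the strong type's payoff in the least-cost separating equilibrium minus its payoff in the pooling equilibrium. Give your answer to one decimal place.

568.7

Least-cost separating signal: t* solves 441 = 1473 − 151·t*, so t* = (1473 − 441)/151 ≈ 6.8344.
Strong type's separating payoff: 1473 − 24 × t* = 1473 − 24 × (1473 − 441)/151 = 1473 − 24768/151 ≈ 1308.974.
Pooling payoff: 0.29 × 1473 + 0.71 × 441 = 740.28.
Difference: 1308.974 − 740.28 = 568.694, i.e. 568.7 to one decimal place.
The strong type prefers to separate.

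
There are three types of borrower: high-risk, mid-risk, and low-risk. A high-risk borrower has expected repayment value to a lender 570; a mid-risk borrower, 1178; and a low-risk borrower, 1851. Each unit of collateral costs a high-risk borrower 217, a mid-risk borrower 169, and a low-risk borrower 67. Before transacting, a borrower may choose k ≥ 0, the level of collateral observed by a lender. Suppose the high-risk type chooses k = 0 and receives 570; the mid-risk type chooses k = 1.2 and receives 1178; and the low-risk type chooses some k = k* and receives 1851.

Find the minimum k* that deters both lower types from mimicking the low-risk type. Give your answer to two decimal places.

5.90

High-risk type (on-path payoff 570) won't mimic when 570 ≥ 1851 − 217·k*, i.e. k* ≥ 5.90.
Mid-risk type (on-path payoff 1178 − 169×1.2 = 975.2) won't mimic when 975.2 ≥ 1851 − 169·k*, i.e. k* ≥ 5.18.
Both must hold, so k* = max(5.90, 5.18) = 5.90. The high-risk type's constraint binds.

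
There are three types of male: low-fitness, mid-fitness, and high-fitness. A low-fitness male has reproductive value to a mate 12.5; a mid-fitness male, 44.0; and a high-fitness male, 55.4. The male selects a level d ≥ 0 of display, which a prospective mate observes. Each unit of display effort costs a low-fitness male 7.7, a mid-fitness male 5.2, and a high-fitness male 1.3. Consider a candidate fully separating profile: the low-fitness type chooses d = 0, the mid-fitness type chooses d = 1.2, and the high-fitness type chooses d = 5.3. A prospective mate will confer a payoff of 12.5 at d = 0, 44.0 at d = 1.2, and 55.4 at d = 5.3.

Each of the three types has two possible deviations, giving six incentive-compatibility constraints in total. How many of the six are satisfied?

4

Low-fitness (own payoff 12.5): to d=1.2 gives 44.0 − 7.7×1.2 = 34.76 → profitable ✗; to d=5.3 gives 55.4 − 7.7×5.3 = 14.59 → profitable ✗.
High-fitness (own payoff 55.4 − 1.3×5.3 = 48.51): to d=0 gives 12.5 → no gain ✓; to d=1.2 gives 44.0 − 1.3×1.2 = 42.44 → no gain ✓.
Mid-fitness (own payoff 44.0 − 5.2×1.2 = 37.76): to d=0 gives 12.5 → no gain ✓; to d=5.3 gives 55.4 − 5.2×5.3 = 27.84 → no gain ✓.
4 of the 6 constraints hold; not an equilibrium.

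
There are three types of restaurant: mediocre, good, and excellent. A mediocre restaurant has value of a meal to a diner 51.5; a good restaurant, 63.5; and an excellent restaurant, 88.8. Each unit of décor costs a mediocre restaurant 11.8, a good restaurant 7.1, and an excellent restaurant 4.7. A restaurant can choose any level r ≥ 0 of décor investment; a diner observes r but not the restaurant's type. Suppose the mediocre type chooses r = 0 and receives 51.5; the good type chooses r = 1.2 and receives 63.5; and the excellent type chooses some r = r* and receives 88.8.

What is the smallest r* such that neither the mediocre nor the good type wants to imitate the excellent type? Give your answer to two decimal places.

Mediocre type (on-path payoff 51.5) won't mimic when 51.5 ≥ 88.8 − 11.8·r*, i.e. r* ≥ 3.16.
Good type (on-path payoff 63.5 − 7.1×1.2 = 54.98) won't mimic when 54.98 ≥ 88.8 − 7.1·r*, i.e. r* ≥ 4.76.
Both must hold, so r* = max(3.16, 4.76) = 4.76. The good type's constraint binds.

4.76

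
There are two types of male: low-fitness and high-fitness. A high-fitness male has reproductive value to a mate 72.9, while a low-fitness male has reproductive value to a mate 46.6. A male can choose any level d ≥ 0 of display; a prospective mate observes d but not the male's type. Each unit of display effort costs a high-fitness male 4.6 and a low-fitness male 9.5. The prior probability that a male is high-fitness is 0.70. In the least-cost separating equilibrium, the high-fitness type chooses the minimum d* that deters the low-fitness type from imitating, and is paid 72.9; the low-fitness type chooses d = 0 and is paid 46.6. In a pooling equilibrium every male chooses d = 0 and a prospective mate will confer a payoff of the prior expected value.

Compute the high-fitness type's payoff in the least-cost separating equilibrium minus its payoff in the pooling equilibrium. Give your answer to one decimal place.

-4.8

Least-cost separating signal: d* solves 46.6 = 72.9 − 9.5·d*, so d* = (72.9 − 46.6)/9.5 ≈ 2.7684.
High-fitness type's separating payoff: 72.9 − 4.6 × d* = 72.9 − 4.6 × (72.9 − 46.6)/9.5 = 72.9 − 120.98/9.5 ≈ 60.165.
Pooling payoff: 0.70 × 72.9 + 0.30 × 46.6 = 65.01.
Difference: 60.165 − 65.01 = -4.845, i.e. -4.8 to one decimal place.
The high-fitness type would prefer the pooling outcome.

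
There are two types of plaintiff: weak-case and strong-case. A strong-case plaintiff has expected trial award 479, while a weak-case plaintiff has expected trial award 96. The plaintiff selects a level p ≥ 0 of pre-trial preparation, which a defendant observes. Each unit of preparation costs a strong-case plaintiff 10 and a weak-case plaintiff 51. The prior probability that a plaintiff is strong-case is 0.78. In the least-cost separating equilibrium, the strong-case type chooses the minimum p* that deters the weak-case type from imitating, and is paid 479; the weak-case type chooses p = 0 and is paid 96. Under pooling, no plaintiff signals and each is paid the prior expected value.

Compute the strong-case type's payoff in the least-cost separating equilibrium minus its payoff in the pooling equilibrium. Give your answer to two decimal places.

Least-cost separating signal: p* solves 96 = 479 − 51·p*, so p* = (479 − 96)/51 ≈ 7.5098.
Strong-case type's separating payoff: 479 − 10 × p* = 479 − 10 × (479 − 96)/51 = 479 − 3830/51 ≈ 403.9020.
Pooling payoff: 0.78 × 479 + 0.22 × 96 = 394.74.
Difference: 403.9020 − 394.74 = 9.162, i.e. 9.16 to two decimal places.
The strong-case type prefers to separate.

9.16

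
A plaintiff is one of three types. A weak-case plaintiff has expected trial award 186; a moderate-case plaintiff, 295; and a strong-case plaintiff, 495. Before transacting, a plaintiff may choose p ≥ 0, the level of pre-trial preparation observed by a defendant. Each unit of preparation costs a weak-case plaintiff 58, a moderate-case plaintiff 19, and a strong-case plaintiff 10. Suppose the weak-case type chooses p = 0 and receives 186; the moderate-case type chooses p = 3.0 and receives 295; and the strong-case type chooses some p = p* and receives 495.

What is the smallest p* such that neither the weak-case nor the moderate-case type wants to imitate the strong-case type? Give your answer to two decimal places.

Weak-case type (on-path payoff 186) won't mimic when 186 ≥ 495 − 58·p*, i.e. p* ≥ 5.33.
Moderate-case type (on-path payoff 295 − 19×3.0 = 238) won't mimic when 238 ≥ 495 − 19·p*, i.e. p* ≥ 13.53.
Both must hold, so p* = max(5.33, 13.53) = 13.53. The moderate-case type's constraint binds.

13.53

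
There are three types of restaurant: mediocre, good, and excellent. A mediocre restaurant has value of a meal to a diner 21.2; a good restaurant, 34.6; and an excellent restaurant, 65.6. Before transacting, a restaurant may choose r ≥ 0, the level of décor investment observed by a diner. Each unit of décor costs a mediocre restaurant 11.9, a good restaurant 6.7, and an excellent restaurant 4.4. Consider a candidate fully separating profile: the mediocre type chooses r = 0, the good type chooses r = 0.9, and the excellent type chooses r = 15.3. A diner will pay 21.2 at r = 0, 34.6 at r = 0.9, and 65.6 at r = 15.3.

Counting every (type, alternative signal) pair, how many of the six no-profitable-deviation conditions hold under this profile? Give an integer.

3

Excellent (own payoff 65.6 − 4.4×15.3 = -1.72): to r=0 gives 21.2 → profitable ✗; to r=0.9 gives 34.6 − 4.4×0.9 = 30.64 → profitable ✗.
Mediocre (own payoff 21.2): to r=0.9 gives 34.6 − 11.9×0.9 = 23.89 → profitable ✗; to r=15.3 gives 65.6 − 11.9×15.3 = -116.47 → no gain ✓.
Good (own payoff 34.6 − 6.7×0.9 = 28.57): to r=0 gives 21.2 → no gain ✓; to r=15.3 gives 65.6 − 6.7×15.3 = -36.91 → no gain ✓.
3 of the 6 constraints hold; not an equilibrium.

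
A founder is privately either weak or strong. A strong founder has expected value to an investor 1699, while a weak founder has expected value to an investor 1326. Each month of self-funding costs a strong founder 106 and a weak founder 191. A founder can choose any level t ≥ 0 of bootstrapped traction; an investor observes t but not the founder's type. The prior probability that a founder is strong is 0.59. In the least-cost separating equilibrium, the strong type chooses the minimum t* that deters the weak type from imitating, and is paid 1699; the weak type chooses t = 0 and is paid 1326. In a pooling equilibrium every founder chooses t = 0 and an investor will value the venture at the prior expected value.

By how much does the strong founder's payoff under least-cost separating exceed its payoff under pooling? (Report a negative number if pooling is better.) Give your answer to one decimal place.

-54.1

Least-cost separating signal: t* solves 1326 = 1699 − 191·t*, so t* = (1699 − 1326)/191 ≈ 1.9529.
Strong type's separating payoff: 1699 − 106 × t* = 1699 − 106 × (1699 − 1326)/191 = 1699 − 39538/191 ≈ 1491.995.
Pooling payoff: 0.59 × 1699 + 0.41 × 1326 = 1546.07.
Difference: 1491.995 − 1546.07 = -54.075, i.e. -54.1 to one decimal place.
The strong type would prefer the pooling outcome.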